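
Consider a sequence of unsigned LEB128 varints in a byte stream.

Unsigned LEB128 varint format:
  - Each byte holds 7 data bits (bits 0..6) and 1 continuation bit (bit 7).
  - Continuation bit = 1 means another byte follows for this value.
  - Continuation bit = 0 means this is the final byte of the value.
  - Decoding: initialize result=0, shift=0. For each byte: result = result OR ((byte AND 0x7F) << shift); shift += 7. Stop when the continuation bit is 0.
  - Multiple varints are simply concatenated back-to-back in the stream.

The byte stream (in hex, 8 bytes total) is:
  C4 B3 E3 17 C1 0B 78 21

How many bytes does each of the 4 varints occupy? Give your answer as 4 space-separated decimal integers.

  byte[0]=0xC4 cont=1 payload=0x44=68: acc |= 68<<0 -> acc=68 shift=7
  byte[1]=0xB3 cont=1 payload=0x33=51: acc |= 51<<7 -> acc=6596 shift=14
  byte[2]=0xE3 cont=1 payload=0x63=99: acc |= 99<<14 -> acc=1628612 shift=21
  byte[3]=0x17 cont=0 payload=0x17=23: acc |= 23<<21 -> acc=49863108 shift=28 [end]
Varint 1: bytes[0:4] = C4 B3 E3 17 -> value 49863108 (4 byte(s))
  byte[4]=0xC1 cont=1 payload=0x41=65: acc |= 65<<0 -> acc=65 shift=7
  byte[5]=0x0B cont=0 payload=0x0B=11: acc |= 11<<7 -> acc=1473 shift=14 [end]
Varint 2: bytes[4:6] = C1 0B -> value 1473 (2 byte(s))
  byte[6]=0x78 cont=0 payload=0x78=120: acc |= 120<<0 -> acc=120 shift=7 [end]
Varint 3: bytes[6:7] = 78 -> value 120 (1 byte(s))
  byte[7]=0x21 cont=0 payload=0x21=33: acc |= 33<<0 -> acc=33 shift=7 [end]
Varint 4: bytes[7:8] = 21 -> value 33 (1 byte(s))

Answer: 4 2 1 1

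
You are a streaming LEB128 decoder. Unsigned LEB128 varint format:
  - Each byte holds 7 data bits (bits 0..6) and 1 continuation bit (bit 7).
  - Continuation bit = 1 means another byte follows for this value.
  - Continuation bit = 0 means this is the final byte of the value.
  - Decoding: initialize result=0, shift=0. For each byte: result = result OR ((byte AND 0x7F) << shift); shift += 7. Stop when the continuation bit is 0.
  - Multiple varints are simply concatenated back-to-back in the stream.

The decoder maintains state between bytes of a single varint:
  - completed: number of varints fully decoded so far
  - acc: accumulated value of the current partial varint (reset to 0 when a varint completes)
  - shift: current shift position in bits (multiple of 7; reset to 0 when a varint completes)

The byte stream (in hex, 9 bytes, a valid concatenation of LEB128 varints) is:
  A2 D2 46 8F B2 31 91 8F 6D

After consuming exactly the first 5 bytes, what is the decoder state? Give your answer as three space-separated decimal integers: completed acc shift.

Answer: 1 6415 14

Derivation:
byte[0]=0xA2 cont=1 payload=0x22: acc |= 34<<0 -> completed=0 acc=34 shift=7
byte[1]=0xD2 cont=1 payload=0x52: acc |= 82<<7 -> completed=0 acc=10530 shift=14
byte[2]=0x46 cont=0 payload=0x46: varint #1 complete (value=1157410); reset -> completed=1 acc=0 shift=0
byte[3]=0x8F cont=1 payload=0x0F: acc |= 15<<0 -> completed=1 acc=15 shift=7
byte[4]=0xB2 cont=1 payload=0x32: acc |= 50<<7 -> completed=1 acc=6415 shift=14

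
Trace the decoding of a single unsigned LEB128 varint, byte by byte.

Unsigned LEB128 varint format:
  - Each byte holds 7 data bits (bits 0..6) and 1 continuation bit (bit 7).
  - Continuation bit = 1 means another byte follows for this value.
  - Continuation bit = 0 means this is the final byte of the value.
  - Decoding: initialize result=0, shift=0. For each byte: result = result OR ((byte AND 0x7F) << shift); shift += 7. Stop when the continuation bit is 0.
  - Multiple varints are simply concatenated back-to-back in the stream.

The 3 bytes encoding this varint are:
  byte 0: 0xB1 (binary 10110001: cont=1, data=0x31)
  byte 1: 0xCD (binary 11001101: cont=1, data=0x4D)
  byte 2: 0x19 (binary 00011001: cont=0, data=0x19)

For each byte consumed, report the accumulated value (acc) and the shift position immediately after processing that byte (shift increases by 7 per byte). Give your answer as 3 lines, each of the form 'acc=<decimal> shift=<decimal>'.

Answer: acc=49 shift=7
acc=9905 shift=14
acc=419505 shift=21

Derivation:
byte 0=0xB1: payload=0x31=49, contrib = 49<<0 = 49; acc -> 49, shift -> 7
byte 1=0xCD: payload=0x4D=77, contrib = 77<<7 = 9856; acc -> 9905, shift -> 14
byte 2=0x19: payload=0x19=25, contrib = 25<<14 = 409600; acc -> 419505, shift -> 21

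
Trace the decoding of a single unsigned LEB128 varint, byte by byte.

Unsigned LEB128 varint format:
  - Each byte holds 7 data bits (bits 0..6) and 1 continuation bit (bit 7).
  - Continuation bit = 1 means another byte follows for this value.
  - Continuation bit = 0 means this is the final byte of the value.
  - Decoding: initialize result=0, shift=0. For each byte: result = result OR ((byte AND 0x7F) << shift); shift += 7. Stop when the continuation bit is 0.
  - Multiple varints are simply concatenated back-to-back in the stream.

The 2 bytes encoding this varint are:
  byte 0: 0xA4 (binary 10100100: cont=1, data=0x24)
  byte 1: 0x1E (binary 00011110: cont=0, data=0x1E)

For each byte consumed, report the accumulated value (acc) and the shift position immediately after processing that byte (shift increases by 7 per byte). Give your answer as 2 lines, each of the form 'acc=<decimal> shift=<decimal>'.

byte 0=0xA4: payload=0x24=36, contrib = 36<<0 = 36; acc -> 36, shift -> 7
byte 1=0x1E: payload=0x1E=30, contrib = 30<<7 = 3840; acc -> 3876, shift -> 14

Answer: acc=36 shift=7
acc=3876 shift=14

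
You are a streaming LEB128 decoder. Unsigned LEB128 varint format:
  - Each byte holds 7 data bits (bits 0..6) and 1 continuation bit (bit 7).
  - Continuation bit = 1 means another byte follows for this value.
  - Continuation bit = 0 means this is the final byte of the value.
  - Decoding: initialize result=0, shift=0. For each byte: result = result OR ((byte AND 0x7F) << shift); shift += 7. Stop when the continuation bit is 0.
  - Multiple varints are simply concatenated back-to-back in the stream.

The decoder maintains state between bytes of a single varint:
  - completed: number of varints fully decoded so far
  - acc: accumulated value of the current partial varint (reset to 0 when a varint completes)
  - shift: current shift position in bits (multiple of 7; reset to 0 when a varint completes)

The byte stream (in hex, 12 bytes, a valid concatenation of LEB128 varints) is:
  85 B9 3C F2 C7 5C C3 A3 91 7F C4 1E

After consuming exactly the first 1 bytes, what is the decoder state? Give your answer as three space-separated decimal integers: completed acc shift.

byte[0]=0x85 cont=1 payload=0x05: acc |= 5<<0 -> completed=0 acc=5 shift=7

Answer: 0 5 7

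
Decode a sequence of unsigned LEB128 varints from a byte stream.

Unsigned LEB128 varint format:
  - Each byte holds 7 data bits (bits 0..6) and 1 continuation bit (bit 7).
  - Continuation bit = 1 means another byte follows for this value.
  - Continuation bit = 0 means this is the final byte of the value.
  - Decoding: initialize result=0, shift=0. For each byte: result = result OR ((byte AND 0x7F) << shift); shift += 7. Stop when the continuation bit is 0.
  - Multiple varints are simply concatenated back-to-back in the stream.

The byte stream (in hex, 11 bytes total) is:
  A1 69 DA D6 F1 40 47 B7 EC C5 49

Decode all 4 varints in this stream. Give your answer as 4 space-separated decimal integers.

  byte[0]=0xA1 cont=1 payload=0x21=33: acc |= 33<<0 -> acc=33 shift=7
  byte[1]=0x69 cont=0 payload=0x69=105: acc |= 105<<7 -> acc=13473 shift=14 [end]
Varint 1: bytes[0:2] = A1 69 -> value 13473 (2 byte(s))
  byte[2]=0xDA cont=1 payload=0x5A=90: acc |= 90<<0 -> acc=90 shift=7
  byte[3]=0xD6 cont=1 payload=0x56=86: acc |= 86<<7 -> acc=11098 shift=14
  byte[4]=0xF1 cont=1 payload=0x71=113: acc |= 113<<14 -> acc=1862490 shift=21
  byte[5]=0x40 cont=0 payload=0x40=64: acc |= 64<<21 -> acc=136080218 shift=28 [end]
Varint 2: bytes[2:6] = DA D6 F1 40 -> value 136080218 (4 byte(s))
  byte[6]=0x47 cont=0 payload=0x47=71: acc |= 71<<0 -> acc=71 shift=7 [end]
Varint 3: bytes[6:7] = 47 -> value 71 (1 byte(s))
  byte[7]=0xB7 cont=1 payload=0x37=55: acc |= 55<<0 -> acc=55 shift=7
  byte[8]=0xEC cont=1 payload=0x6C=108: acc |= 108<<7 -> acc=13879 shift=14
  byte[9]=0xC5 cont=1 payload=0x45=69: acc |= 69<<14 -> acc=1144375 shift=21
  byte[10]=0x49 cont=0 payload=0x49=73: acc |= 73<<21 -> acc=154236471 shift=28 [end]
Varint 4: bytes[7:11] = B7 EC C5 49 -> value 154236471 (4 byte(s))

Answer: 13473 136080218 71 154236471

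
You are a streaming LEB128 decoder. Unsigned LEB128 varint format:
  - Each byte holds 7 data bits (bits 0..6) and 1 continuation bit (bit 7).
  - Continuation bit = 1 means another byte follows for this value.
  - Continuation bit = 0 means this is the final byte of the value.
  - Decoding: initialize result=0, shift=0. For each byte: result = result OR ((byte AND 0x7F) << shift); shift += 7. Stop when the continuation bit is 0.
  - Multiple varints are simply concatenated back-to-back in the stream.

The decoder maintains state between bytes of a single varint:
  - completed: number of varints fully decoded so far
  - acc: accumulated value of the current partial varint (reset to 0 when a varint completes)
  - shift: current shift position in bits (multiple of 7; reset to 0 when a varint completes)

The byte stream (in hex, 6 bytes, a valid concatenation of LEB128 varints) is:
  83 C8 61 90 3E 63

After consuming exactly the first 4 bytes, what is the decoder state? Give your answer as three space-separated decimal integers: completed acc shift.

byte[0]=0x83 cont=1 payload=0x03: acc |= 3<<0 -> completed=0 acc=3 shift=7
byte[1]=0xC8 cont=1 payload=0x48: acc |= 72<<7 -> completed=0 acc=9219 shift=14
byte[2]=0x61 cont=0 payload=0x61: varint #1 complete (value=1598467); reset -> completed=1 acc=0 shift=0
byte[3]=0x90 cont=1 payload=0x10: acc |= 16<<0 -> completed=1 acc=16 shift=7

Answer: 1 16 7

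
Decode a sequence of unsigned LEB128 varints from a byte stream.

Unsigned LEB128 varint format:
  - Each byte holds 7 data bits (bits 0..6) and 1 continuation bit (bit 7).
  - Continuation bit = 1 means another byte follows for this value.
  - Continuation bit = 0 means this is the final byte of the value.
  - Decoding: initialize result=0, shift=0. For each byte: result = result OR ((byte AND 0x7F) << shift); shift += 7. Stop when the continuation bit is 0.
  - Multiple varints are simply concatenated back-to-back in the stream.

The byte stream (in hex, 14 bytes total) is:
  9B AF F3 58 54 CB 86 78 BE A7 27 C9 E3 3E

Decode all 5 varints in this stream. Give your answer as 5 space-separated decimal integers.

Answer: 186439579 84 1966923 644030 1028553

Derivation:
  byte[0]=0x9B cont=1 payload=0x1B=27: acc |= 27<<0 -> acc=27 shift=7
  byte[1]=0xAF cont=1 payload=0x2F=47: acc |= 47<<7 -> acc=6043 shift=14
  byte[2]=0xF3 cont=1 payload=0x73=115: acc |= 115<<14 -> acc=1890203 shift=21
  byte[3]=0x58 cont=0 payload=0x58=88: acc |= 88<<21 -> acc=186439579 shift=28 [end]
Varint 1: bytes[0:4] = 9B AF F3 58 -> value 186439579 (4 byte(s))
  byte[4]=0x54 cont=0 payload=0x54=84: acc |= 84<<0 -> acc=84 shift=7 [end]
Varint 2: bytes[4:5] = 54 -> value 84 (1 byte(s))
  byte[5]=0xCB cont=1 payload=0x4B=75: acc |= 75<<0 -> acc=75 shift=7
  byte[6]=0x86 cont=1 payload=0x06=6: acc |= 6<<7 -> acc=843 shift=14
  byte[7]=0x78 cont=0 payload=0x78=120: acc |= 120<<14 -> acc=1966923 shift=21 [end]
Varint 3: bytes[5:8] = CB 86 78 -> value 1966923 (3 byte(s))
  byte[8]=0xBE cont=1 payload=0x3E=62: acc |= 62<<0 -> acc=62 shift=7
  byte[9]=0xA7 cont=1 payload=0x27=39: acc |= 39<<7 -> acc=5054 shift=14
  byte[10]=0x27 cont=0 payload=0x27=39: acc |= 39<<14 -> acc=644030 shift=21 [end]
Varint 4: bytes[8:11] = BE A7 27 -> value 644030 (3 byte(s))
  byte[11]=0xC9 cont=1 payload=0x49=73: acc |= 73<<0 -> acc=73 shift=7
  byte[12]=0xE3 cont=1 payload=0x63=99: acc |= 99<<7 -> acc=12745 shift=14
  byte[13]=0x3E cont=0 payload=0x3E=62: acc |= 62<<14 -> acc=1028553 shift=21 [end]
Varint 5: bytes[11:14] = C9 E3 3E -> value 1028553 (3 byte(s))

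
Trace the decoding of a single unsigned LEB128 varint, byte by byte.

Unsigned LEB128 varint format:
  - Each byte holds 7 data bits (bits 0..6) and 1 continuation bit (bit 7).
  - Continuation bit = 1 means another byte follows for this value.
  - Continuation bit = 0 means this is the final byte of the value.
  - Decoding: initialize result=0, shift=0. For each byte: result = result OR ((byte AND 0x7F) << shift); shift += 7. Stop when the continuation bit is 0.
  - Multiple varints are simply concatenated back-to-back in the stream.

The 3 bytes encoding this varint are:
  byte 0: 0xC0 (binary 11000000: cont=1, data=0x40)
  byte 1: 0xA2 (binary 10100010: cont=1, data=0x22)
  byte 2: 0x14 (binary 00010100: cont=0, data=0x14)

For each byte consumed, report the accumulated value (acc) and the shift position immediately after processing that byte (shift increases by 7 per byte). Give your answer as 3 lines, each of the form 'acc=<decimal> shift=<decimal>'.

byte 0=0xC0: payload=0x40=64, contrib = 64<<0 = 64; acc -> 64, shift -> 7
byte 1=0xA2: payload=0x22=34, contrib = 34<<7 = 4352; acc -> 4416, shift -> 14
byte 2=0x14: payload=0x14=20, contrib = 20<<14 = 327680; acc -> 332096, shift -> 21

Answer: acc=64 shift=7
acc=4416 shift=14
acc=332096 shift=21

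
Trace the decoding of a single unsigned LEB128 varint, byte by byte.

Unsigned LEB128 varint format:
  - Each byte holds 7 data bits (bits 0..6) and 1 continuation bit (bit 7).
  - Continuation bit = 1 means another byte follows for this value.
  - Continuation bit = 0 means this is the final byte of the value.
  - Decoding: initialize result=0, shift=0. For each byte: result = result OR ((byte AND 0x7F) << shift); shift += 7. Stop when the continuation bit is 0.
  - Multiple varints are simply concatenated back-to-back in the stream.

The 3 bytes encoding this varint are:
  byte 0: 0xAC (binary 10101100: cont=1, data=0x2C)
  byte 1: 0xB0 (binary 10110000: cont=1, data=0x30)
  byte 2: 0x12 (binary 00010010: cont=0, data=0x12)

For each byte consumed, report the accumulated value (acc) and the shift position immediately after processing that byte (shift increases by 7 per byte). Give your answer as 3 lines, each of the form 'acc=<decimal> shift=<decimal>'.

byte 0=0xAC: payload=0x2C=44, contrib = 44<<0 = 44; acc -> 44, shift -> 7
byte 1=0xB0: payload=0x30=48, contrib = 48<<7 = 6144; acc -> 6188, shift -> 14
byte 2=0x12: payload=0x12=18, contrib = 18<<14 = 294912; acc -> 301100, shift -> 21

Answer: acc=44 shift=7
acc=6188 shift=14
acc=301100 shift=21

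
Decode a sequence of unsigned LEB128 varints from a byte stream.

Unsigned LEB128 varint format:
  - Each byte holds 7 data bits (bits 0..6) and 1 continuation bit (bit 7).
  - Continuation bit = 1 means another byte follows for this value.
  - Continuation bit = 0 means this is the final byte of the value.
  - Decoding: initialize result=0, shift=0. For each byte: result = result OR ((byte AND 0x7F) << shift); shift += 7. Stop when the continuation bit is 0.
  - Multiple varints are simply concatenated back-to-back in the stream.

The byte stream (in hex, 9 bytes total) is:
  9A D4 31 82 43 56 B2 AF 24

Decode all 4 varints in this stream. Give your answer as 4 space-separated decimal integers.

  byte[0]=0x9A cont=1 payload=0x1A=26: acc |= 26<<0 -> acc=26 shift=7
  byte[1]=0xD4 cont=1 payload=0x54=84: acc |= 84<<7 -> acc=10778 shift=14
  byte[2]=0x31 cont=0 payload=0x31=49: acc |= 49<<14 -> acc=813594 shift=21 [end]
Varint 1: bytes[0:3] = 9A D4 31 -> value 813594 (3 byte(s))
  byte[3]=0x82 cont=1 payload=0x02=2: acc |= 2<<0 -> acc=2 shift=7
  byte[4]=0x43 cont=0 payload=0x43=67: acc |= 67<<7 -> acc=8578 shift=14 [end]
Varint 2: bytes[3:5] = 82 43 -> value 8578 (2 byte(s))
  byte[5]=0x56 cont=0 payload=0x56=86: acc |= 86<<0 -> acc=86 shift=7 [end]
Varint 3: bytes[5:6] = 56 -> value 86 (1 byte(s))
  byte[6]=0xB2 cont=1 payload=0x32=50: acc |= 50<<0 -> acc=50 shift=7
  byte[7]=0xAF cont=1 payload=0x2F=47: acc |= 47<<7 -> acc=6066 shift=14
  byte[8]=0x24 cont=0 payload=0x24=36: acc |= 36<<14 -> acc=595890 shift=21 [end]
Varint 4: bytes[6:9] = B2 AF 24 -> value 595890 (3 byte(s))

Answer: 813594 8578 86 595890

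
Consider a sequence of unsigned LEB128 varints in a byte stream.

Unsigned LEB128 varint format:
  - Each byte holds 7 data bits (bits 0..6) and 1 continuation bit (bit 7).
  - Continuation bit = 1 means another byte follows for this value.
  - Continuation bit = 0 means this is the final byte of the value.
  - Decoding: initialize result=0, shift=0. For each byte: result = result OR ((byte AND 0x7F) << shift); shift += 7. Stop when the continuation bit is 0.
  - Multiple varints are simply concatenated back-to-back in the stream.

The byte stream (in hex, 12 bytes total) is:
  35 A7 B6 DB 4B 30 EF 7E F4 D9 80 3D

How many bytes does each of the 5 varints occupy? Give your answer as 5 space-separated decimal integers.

  byte[0]=0x35 cont=0 payload=0x35=53: acc |= 53<<0 -> acc=53 shift=7 [end]
Varint 1: bytes[0:1] = 35 -> value 53 (1 byte(s))
  byte[1]=0xA7 cont=1 payload=0x27=39: acc |= 39<<0 -> acc=39 shift=7
  byte[2]=0xB6 cont=1 payload=0x36=54: acc |= 54<<7 -> acc=6951 shift=14
  byte[3]=0xDB cont=1 payload=0x5B=91: acc |= 91<<14 -> acc=1497895 shift=21
  byte[4]=0x4B cont=0 payload=0x4B=75: acc |= 75<<21 -> acc=158784295 shift=28 [end]
Varint 2: bytes[1:5] = A7 B6 DB 4B -> value 158784295 (4 byte(s))
  byte[5]=0x30 cont=0 payload=0x30=48: acc |= 48<<0 -> acc=48 shift=7 [end]
Varint 3: bytes[5:6] = 30 -> value 48 (1 byte(s))
  byte[6]=0xEF cont=1 payload=0x6F=111: acc |= 111<<0 -> acc=111 shift=7
  byte[7]=0x7E cont=0 payload=0x7E=126: acc |= 126<<7 -> acc=16239 shift=14 [end]
Varint 4: bytes[6:8] = EF 7E -> value 16239 (2 byte(s))
  byte[8]=0xF4 cont=1 payload=0x74=116: acc |= 116<<0 -> acc=116 shift=7
  byte[9]=0xD9 cont=1 payload=0x59=89: acc |= 89<<7 -> acc=11508 shift=14
  byte[10]=0x80 cont=1 payload=0x00=0: acc |= 0<<14 -> acc=11508 shift=21
  byte[11]=0x3D cont=0 payload=0x3D=61: acc |= 61<<21 -> acc=127937780 shift=28 [end]
Varint 5: bytes[8:12] = F4 D9 80 3D -> value 127937780 (4 byte(s))

Answer: 1 4 1 2 4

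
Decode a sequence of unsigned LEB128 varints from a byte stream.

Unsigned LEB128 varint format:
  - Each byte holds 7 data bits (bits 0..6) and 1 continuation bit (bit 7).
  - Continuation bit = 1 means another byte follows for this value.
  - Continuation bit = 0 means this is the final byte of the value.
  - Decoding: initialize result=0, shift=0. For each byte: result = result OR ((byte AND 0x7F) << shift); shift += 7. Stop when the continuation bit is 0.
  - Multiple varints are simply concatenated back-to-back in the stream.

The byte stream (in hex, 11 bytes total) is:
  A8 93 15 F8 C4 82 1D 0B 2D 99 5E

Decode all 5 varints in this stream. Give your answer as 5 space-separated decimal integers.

Answer: 346536 60859000 11 45 12057

Derivation:
  byte[0]=0xA8 cont=1 payload=0x28=40: acc |= 40<<0 -> acc=40 shift=7
  byte[1]=0x93 cont=1 payload=0x13=19: acc |= 19<<7 -> acc=2472 shift=14
  byte[2]=0x15 cont=0 payload=0x15=21: acc |= 21<<14 -> acc=346536 shift=21 [end]
Varint 1: bytes[0:3] = A8 93 15 -> value 346536 (3 byte(s))
  byte[3]=0xF8 cont=1 payload=0x78=120: acc |= 120<<0 -> acc=120 shift=7
  byte[4]=0xC4 cont=1 payload=0x44=68: acc |= 68<<7 -> acc=8824 shift=14
  byte[5]=0x82 cont=1 payload=0x02=2: acc |= 2<<14 -> acc=41592 shift=21
  byte[6]=0x1D cont=0 payload=0x1D=29: acc |= 29<<21 -> acc=60859000 shift=28 [end]
Varint 2: bytes[3:7] = F8 C4 82 1D -> value 60859000 (4 byte(s))
  byte[7]=0x0B cont=0 payload=0x0B=11: acc |= 11<<0 -> acc=11 shift=7 [end]
Varint 3: bytes[7:8] = 0B -> value 11 (1 byte(s))
  byte[8]=0x2D cont=0 payload=0x2D=45: acc |= 45<<0 -> acc=45 shift=7 [end]
Varint 4: bytes[8:9] = 2D -> value 45 (1 byte(s))
  byte[9]=0x99 cont=1 payload=0x19=25: acc |= 25<<0 -> acc=25 shift=7
  byte[10]=0x5E cont=0 payload=0x5E=94: acc |= 94<<7 -> acc=12057 shift=14 [end]
Varint 5: bytes[9:11] = 99 5E -> value 12057 (2 byte(s))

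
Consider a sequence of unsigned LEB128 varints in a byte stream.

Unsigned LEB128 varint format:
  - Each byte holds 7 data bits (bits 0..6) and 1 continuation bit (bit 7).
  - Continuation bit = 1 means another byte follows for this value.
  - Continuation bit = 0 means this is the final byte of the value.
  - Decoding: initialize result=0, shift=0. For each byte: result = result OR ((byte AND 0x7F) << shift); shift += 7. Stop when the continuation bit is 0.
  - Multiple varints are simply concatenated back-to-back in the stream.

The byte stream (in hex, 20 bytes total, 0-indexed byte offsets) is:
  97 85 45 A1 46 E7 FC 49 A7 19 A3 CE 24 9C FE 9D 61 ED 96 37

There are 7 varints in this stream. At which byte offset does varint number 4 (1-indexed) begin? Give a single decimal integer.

  byte[0]=0x97 cont=1 payload=0x17=23: acc |= 23<<0 -> acc=23 shift=7
  byte[1]=0x85 cont=1 payload=0x05=5: acc |= 5<<7 -> acc=663 shift=14
  byte[2]=0x45 cont=0 payload=0x45=69: acc |= 69<<14 -> acc=1131159 shift=21 [end]
Varint 1: bytes[0:3] = 97 85 45 -> value 1131159 (3 byte(s))
  byte[3]=0xA1 cont=1 payload=0x21=33: acc |= 33<<0 -> acc=33 shift=7
  byte[4]=0x46 cont=0 payload=0x46=70: acc |= 70<<7 -> acc=8993 shift=14 [end]
Varint 2: bytes[3:5] = A1 46 -> value 8993 (2 byte(s))
  byte[5]=0xE7 cont=1 payload=0x67=103: acc |= 103<<0 -> acc=103 shift=7
  byte[6]=0xFC cont=1 payload=0x7C=124: acc |= 124<<7 -> acc=15975 shift=14
  byte[7]=0x49 cont=0 payload=0x49=73: acc |= 73<<14 -> acc=1212007 shift=21 [end]
Varint 3: bytes[5:8] = E7 FC 49 -> value 1212007 (3 byte(s))
  byte[8]=0xA7 cont=1 payload=0x27=39: acc |= 39<<0 -> acc=39 shift=7
  byte[9]=0x19 cont=0 payload=0x19=25: acc |= 25<<7 -> acc=3239 shift=14 [end]
Varint 4: bytes[8:10] = A7 19 -> value 3239 (2 byte(s))
  byte[10]=0xA3 cont=1 payload=0x23=35: acc |= 35<<0 -> acc=35 shift=7
  byte[11]=0xCE cont=1 payload=0x4E=78: acc |= 78<<7 -> acc=10019 shift=14
  byte[12]=0x24 cont=0 payload=0x24=36: acc |= 36<<14 -> acc=599843 shift=21 [end]
Varint 5: bytes[10:13] = A3 CE 24 -> value 599843 (3 byte(s))
  byte[13]=0x9C cont=1 payload=0x1C=28: acc |= 28<<0 -> acc=28 shift=7
  byte[14]=0xFE cont=1 payload=0x7E=126: acc |= 126<<7 -> acc=16156 shift=14
  byte[15]=0x9D cont=1 payload=0x1D=29: acc |= 29<<14 -> acc=491292 shift=21
  byte[16]=0x61 cont=0 payload=0x61=97: acc |= 97<<21 -> acc=203915036 shift=28 [end]
Varint 6: bytes[13:17] = 9C FE 9D 61 -> value 203915036 (4 byte(s))
  byte[17]=0xED cont=1 payload=0x6D=109: acc |= 109<<0 -> acc=109 shift=7
  byte[18]=0x96 cont=1 payload=0x16=22: acc |= 22<<7 -> acc=2925 shift=14
  byte[19]=0x37 cont=0 payload=0x37=55: acc |= 55<<14 -> acc=904045 shift=21 [end]
Varint 7: bytes[17:20] = ED 96 37 -> value 904045 (3 byte(s))

Answer: 8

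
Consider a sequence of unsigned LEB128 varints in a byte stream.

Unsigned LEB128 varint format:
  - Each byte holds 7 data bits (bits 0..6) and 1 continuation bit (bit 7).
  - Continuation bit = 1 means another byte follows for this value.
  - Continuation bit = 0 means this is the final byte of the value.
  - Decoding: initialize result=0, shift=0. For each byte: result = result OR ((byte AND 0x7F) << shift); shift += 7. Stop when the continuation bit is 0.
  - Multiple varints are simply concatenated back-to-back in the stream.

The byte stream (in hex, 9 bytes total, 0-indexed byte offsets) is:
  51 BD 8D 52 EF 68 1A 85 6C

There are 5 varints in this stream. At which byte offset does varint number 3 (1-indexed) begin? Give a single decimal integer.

  byte[0]=0x51 cont=0 payload=0x51=81: acc |= 81<<0 -> acc=81 shift=7 [end]
Varint 1: bytes[0:1] = 51 -> value 81 (1 byte(s))
  byte[1]=0xBD cont=1 payload=0x3D=61: acc |= 61<<0 -> acc=61 shift=7
  byte[2]=0x8D cont=1 payload=0x0D=13: acc |= 13<<7 -> acc=1725 shift=14
  byte[3]=0x52 cont=0 payload=0x52=82: acc |= 82<<14 -> acc=1345213 shift=21 [end]
Varint 2: bytes[1:4] = BD 8D 52 -> value 1345213 (3 byte(s))
  byte[4]=0xEF cont=1 payload=0x6F=111: acc |= 111<<0 -> acc=111 shift=7
  byte[5]=0x68 cont=0 payload=0x68=104: acc |= 104<<7 -> acc=13423 shift=14 [end]
Varint 3: bytes[4:6] = EF 68 -> value 13423 (2 byte(s))
  byte[6]=0x1A cont=0 payload=0x1A=26: acc |= 26<<0 -> acc=26 shift=7 [end]
Varint 4: bytes[6:7] = 1A -> value 26 (1 byte(s))
  byte[7]=0x85 cont=1 payload=0x05=5: acc |= 5<<0 -> acc=5 shift=7
  byte[8]=0x6C cont=0 payload=0x6C=108: acc |= 108<<7 -> acc=13829 shift=14 [end]
Varint 5: bytes[7:9] = 85 6C -> value 13829 (2 byte(s))

Answer: 4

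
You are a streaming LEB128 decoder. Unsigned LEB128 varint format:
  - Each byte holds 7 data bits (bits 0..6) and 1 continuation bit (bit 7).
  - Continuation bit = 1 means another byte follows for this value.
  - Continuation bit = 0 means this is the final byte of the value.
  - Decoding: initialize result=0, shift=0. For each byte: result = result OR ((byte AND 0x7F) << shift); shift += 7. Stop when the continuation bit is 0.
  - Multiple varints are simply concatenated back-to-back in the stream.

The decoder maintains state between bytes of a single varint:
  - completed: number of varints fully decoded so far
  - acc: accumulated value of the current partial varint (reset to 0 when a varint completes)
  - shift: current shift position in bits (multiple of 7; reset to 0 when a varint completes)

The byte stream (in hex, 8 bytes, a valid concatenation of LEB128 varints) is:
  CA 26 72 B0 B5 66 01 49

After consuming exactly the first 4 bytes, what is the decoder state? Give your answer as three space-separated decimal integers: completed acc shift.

byte[0]=0xCA cont=1 payload=0x4A: acc |= 74<<0 -> completed=0 acc=74 shift=7
byte[1]=0x26 cont=0 payload=0x26: varint #1 complete (value=4938); reset -> completed=1 acc=0 shift=0
byte[2]=0x72 cont=0 payload=0x72: varint #2 complete (value=114); reset -> completed=2 acc=0 shift=0
byte[3]=0xB0 cont=1 payload=0x30: acc |= 48<<0 -> completed=2 acc=48 shift=7

Answer: 2 48 7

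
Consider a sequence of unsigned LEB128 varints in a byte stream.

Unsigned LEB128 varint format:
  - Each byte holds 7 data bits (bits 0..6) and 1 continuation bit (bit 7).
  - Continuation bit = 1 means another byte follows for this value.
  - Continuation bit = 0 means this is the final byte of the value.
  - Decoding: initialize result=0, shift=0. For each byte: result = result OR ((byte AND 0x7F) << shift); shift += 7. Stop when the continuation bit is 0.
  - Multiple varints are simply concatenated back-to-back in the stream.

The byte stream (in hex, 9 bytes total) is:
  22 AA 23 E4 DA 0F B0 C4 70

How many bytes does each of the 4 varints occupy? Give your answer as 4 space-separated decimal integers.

  byte[0]=0x22 cont=0 payload=0x22=34: acc |= 34<<0 -> acc=34 shift=7 [end]
Varint 1: bytes[0:1] = 22 -> value 34 (1 byte(s))
  byte[1]=0xAA cont=1 payload=0x2A=42: acc |= 42<<0 -> acc=42 shift=7
  byte[2]=0x23 cont=0 payload=0x23=35: acc |= 35<<7 -> acc=4522 shift=14 [end]
Varint 2: bytes[1:3] = AA 23 -> value 4522 (2 byte(s))
  byte[3]=0xE4 cont=1 payload=0x64=100: acc |= 100<<0 -> acc=100 shift=7
  byte[4]=0xDA cont=1 payload=0x5A=90: acc |= 90<<7 -> acc=11620 shift=14
  byte[5]=0x0F cont=0 payload=0x0F=15: acc |= 15<<14 -> acc=257380 shift=21 [end]
Varint 3: bytes[3:6] = E4 DA 0F -> value 257380 (3 byte(s))
  byte[6]=0xB0 cont=1 payload=0x30=48: acc |= 48<<0 -> acc=48 shift=7
  byte[7]=0xC4 cont=1 payload=0x44=68: acc |= 68<<7 -> acc=8752 shift=14
  byte[8]=0x70 cont=0 payload=0x70=112: acc |= 112<<14 -> acc=1843760 shift=21 [end]
Varint 4: bytes[6:9] = B0 C4 70 -> value 1843760 (3 byte(s))

Answer: 1 2 3 3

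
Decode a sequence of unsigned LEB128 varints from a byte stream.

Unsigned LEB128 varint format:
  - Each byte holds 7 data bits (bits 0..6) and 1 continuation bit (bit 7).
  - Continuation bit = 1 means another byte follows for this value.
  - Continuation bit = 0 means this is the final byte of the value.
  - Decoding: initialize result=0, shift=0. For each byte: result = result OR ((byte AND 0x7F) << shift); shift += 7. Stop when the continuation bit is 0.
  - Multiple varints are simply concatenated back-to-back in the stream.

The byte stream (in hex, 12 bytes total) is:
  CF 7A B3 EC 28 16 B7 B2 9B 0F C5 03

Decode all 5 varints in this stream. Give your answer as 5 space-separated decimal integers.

  byte[0]=0xCF cont=1 payload=0x4F=79: acc |= 79<<0 -> acc=79 shift=7
  byte[1]=0x7A cont=0 payload=0x7A=122: acc |= 122<<7 -> acc=15695 shift=14 [end]
Varint 1: bytes[0:2] = CF 7A -> value 15695 (2 byte(s))
  byte[2]=0xB3 cont=1 payload=0x33=51: acc |= 51<<0 -> acc=51 shift=7
  byte[3]=0xEC cont=1 payload=0x6C=108: acc |= 108<<7 -> acc=13875 shift=14
  byte[4]=0x28 cont=0 payload=0x28=40: acc |= 40<<14 -> acc=669235 shift=21 [end]
Varint 2: bytes[2:5] = B3 EC 28 -> value 669235 (3 byte(s))
  byte[5]=0x16 cont=0 payload=0x16=22: acc |= 22<<0 -> acc=22 shift=7 [end]
Varint 3: bytes[5:6] = 16 -> value 22 (1 byte(s))
  byte[6]=0xB7 cont=1 payload=0x37=55: acc |= 55<<0 -> acc=55 shift=7
  byte[7]=0xB2 cont=1 payload=0x32=50: acc |= 50<<7 -> acc=6455 shift=14
  byte[8]=0x9B cont=1 payload=0x1B=27: acc |= 27<<14 -> acc=448823 shift=21
  byte[9]=0x0F cont=0 payload=0x0F=15: acc |= 15<<21 -> acc=31906103 shift=28 [end]
Varint 4: bytes[6:10] = B7 B2 9B 0F -> value 31906103 (4 byte(s))
  byte[10]=0xC5 cont=1 payload=0x45=69: acc |= 69<<0 -> acc=69 shift=7
  byte[11]=0x03 cont=0 payload=0x03=3: acc |= 3<<7 -> acc=453 shift=14 [end]
Varint 5: bytes[10:12] = C5 03 -> value 453 (2 byte(s))

Answer: 15695 669235 22 31906103 453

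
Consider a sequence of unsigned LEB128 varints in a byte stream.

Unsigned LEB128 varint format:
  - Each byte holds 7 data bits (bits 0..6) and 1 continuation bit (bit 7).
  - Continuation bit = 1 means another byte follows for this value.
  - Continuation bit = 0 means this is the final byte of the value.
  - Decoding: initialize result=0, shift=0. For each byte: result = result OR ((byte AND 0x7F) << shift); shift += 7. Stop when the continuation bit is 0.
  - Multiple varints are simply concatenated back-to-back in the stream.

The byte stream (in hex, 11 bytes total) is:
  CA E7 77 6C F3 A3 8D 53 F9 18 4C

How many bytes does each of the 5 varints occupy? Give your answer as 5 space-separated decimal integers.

Answer: 3 1 4 2 1

Derivation:
  byte[0]=0xCA cont=1 payload=0x4A=74: acc |= 74<<0 -> acc=74 shift=7
  byte[1]=0xE7 cont=1 payload=0x67=103: acc |= 103<<7 -> acc=13258 shift=14
  byte[2]=0x77 cont=0 payload=0x77=119: acc |= 119<<14 -> acc=1962954 shift=21 [end]
Varint 1: bytes[0:3] = CA E7 77 -> value 1962954 (3 byte(s))
  byte[3]=0x6C cont=0 payload=0x6C=108: acc |= 108<<0 -> acc=108 shift=7 [end]
Varint 2: bytes[3:4] = 6C -> value 108 (1 byte(s))
  byte[4]=0xF3 cont=1 payload=0x73=115: acc |= 115<<0 -> acc=115 shift=7
  byte[5]=0xA3 cont=1 payload=0x23=35: acc |= 35<<7 -> acc=4595 shift=14
  byte[6]=0x8D cont=1 payload=0x0D=13: acc |= 13<<14 -> acc=217587 shift=21
  byte[7]=0x53 cont=0 payload=0x53=83: acc |= 83<<21 -> acc=174281203 shift=28 [end]
Varint 3: bytes[4:8] = F3 A3 8D 53 -> value 174281203 (4 byte(s))
  byte[8]=0xF9 cont=1 payload=0x79=121: acc |= 121<<0 -> acc=121 shift=7
  byte[9]=0x18 cont=0 payload=0x18=24: acc |= 24<<7 -> acc=3193 shift=14 [end]
Varint 4: bytes[8:10] = F9 18 -> value 3193 (2 byte(s))
  byte[10]=0x4C cont=0 payload=0x4C=76: acc |= 76<<0 -> acc=76 shift=7 [end]
Varint 5: bytes[10:11] = 4C -> value 76 (1 byte(s))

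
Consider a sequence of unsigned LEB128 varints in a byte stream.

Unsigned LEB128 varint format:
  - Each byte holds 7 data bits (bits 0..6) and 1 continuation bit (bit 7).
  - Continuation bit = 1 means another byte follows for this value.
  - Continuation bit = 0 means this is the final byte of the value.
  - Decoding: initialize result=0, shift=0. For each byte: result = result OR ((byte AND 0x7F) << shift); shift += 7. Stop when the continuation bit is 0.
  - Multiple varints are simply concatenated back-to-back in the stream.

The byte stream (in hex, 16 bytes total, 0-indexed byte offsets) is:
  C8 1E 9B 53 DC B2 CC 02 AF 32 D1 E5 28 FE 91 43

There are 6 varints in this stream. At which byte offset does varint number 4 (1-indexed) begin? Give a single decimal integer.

  byte[0]=0xC8 cont=1 payload=0x48=72: acc |= 72<<0 -> acc=72 shift=7
  byte[1]=0x1E cont=0 payload=0x1E=30: acc |= 30<<7 -> acc=3912 shift=14 [end]
Varint 1: bytes[0:2] = C8 1E -> value 3912 (2 byte(s))
  byte[2]=0x9B cont=1 payload=0x1B=27: acc |= 27<<0 -> acc=27 shift=7
  byte[3]=0x53 cont=0 payload=0x53=83: acc |= 83<<7 -> acc=10651 shift=14 [end]
Varint 2: bytes[2:4] = 9B 53 -> value 10651 (2 byte(s))
  byte[4]=0xDC cont=1 payload=0x5C=92: acc |= 92<<0 -> acc=92 shift=7
  byte[5]=0xB2 cont=1 payload=0x32=50: acc |= 50<<7 -> acc=6492 shift=14
  byte[6]=0xCC cont=1 payload=0x4C=76: acc |= 76<<14 -> acc=1251676 shift=21
  byte[7]=0x02 cont=0 payload=0x02=2: acc |= 2<<21 -> acc=5445980 shift=28 [end]
Varint 3: bytes[4:8] = DC B2 CC 02 -> value 5445980 (4 byte(s))
  byte[8]=0xAF cont=1 payload=0x2F=47: acc |= 47<<0 -> acc=47 shift=7
  byte[9]=0x32 cont=0 payload=0x32=50: acc |= 50<<7 -> acc=6447 shift=14 [end]
Varint 4: bytes[8:10] = AF 32 -> value 6447 (2 byte(s))
  byte[10]=0xD1 cont=1 payload=0x51=81: acc |= 81<<0 -> acc=81 shift=7
  byte[11]=0xE5 cont=1 payload=0x65=101: acc |= 101<<7 -> acc=13009 shift=14
  byte[12]=0x28 cont=0 payload=0x28=40: acc |= 40<<14 -> acc=668369 shift=21 [end]
Varint 5: bytes[10:13] = D1 E5 28 -> value 668369 (3 byte(s))
  byte[13]=0xFE cont=1 payload=0x7E=126: acc |= 126<<0 -> acc=126 shift=7
  byte[14]=0x91 cont=1 payload=0x11=17: acc |= 17<<7 -> acc=2302 shift=14
  byte[15]=0x43 cont=0 payload=0x43=67: acc |= 67<<14 -> acc=1100030 shift=21 [end]
Varint 6: bytes[13:16] = FE 91 43 -> value 1100030 (3 byte(s))

Answer: 8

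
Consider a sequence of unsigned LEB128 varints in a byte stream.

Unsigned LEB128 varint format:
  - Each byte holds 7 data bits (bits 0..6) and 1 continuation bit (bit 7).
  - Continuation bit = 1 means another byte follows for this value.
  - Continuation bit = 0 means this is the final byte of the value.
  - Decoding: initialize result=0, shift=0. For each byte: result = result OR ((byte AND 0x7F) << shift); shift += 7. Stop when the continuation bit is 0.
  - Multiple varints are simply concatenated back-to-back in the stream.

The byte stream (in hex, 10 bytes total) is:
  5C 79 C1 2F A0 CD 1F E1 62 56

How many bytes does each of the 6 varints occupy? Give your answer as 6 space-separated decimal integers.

  byte[0]=0x5C cont=0 payload=0x5C=92: acc |= 92<<0 -> acc=92 shift=7 [end]
Varint 1: bytes[0:1] = 5C -> value 92 (1 byte(s))
  byte[1]=0x79 cont=0 payload=0x79=121: acc |= 121<<0 -> acc=121 shift=7 [end]
Varint 2: bytes[1:2] = 79 -> value 121 (1 byte(s))
  byte[2]=0xC1 cont=1 payload=0x41=65: acc |= 65<<0 -> acc=65 shift=7
  byte[3]=0x2F cont=0 payload=0x2F=47: acc |= 47<<7 -> acc=6081 shift=14 [end]
Varint 3: bytes[2:4] = C1 2F -> value 6081 (2 byte(s))
  byte[4]=0xA0 cont=1 payload=0x20=32: acc |= 32<<0 -> acc=32 shift=7
  byte[5]=0xCD cont=1 payload=0x4D=77: acc |= 77<<7 -> acc=9888 shift=14
  byte[6]=0x1F cont=0 payload=0x1F=31: acc |= 31<<14 -> acc=517792 shift=21 [end]
Varint 4: bytes[4:7] = A0 CD 1F -> value 517792 (3 byte(s))
  byte[7]=0xE1 cont=1 payload=0x61=97: acc |= 97<<0 -> acc=97 shift=7
  byte[8]=0x62 cont=0 payload=0x62=98: acc |= 98<<7 -> acc=12641 shift=14 [end]
Varint 5: bytes[7:9] = E1 62 -> value 12641 (2 byte(s))
  byte[9]=0x56 cont=0 payload=0x56=86: acc |= 86<<0 -> acc=86 shift=7 [end]
Varint 6: bytes[9:10] = 56 -> value 86 (1 byte(s))

Answer: 1 1 2 3 2 1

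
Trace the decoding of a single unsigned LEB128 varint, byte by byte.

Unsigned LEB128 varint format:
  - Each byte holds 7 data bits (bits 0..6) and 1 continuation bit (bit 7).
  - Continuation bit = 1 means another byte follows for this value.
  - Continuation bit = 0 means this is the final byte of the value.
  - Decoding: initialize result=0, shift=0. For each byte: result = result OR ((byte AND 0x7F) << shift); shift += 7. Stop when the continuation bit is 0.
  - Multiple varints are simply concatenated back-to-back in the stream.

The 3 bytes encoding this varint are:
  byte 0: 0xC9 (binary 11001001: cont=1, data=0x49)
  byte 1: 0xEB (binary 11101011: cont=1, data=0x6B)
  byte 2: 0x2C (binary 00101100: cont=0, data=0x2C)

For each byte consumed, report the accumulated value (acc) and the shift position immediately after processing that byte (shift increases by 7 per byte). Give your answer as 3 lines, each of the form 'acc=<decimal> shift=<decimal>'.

byte 0=0xC9: payload=0x49=73, contrib = 73<<0 = 73; acc -> 73, shift -> 7
byte 1=0xEB: payload=0x6B=107, contrib = 107<<7 = 13696; acc -> 13769, shift -> 14
byte 2=0x2C: payload=0x2C=44, contrib = 44<<14 = 720896; acc -> 734665, shift -> 21

Answer: acc=73 shift=7
acc=13769 shift=14
acc=734665 shift=21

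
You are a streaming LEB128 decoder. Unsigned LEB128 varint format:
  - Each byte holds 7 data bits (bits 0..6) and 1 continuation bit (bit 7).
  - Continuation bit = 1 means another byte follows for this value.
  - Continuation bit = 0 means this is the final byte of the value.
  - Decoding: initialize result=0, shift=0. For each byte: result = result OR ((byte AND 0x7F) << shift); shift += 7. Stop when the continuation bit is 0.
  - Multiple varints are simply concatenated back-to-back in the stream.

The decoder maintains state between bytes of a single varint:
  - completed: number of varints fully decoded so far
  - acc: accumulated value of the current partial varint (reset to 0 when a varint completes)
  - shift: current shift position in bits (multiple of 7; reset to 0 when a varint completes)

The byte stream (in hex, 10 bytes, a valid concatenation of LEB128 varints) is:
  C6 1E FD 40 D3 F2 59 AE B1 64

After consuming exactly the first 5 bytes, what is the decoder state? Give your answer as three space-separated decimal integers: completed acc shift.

byte[0]=0xC6 cont=1 payload=0x46: acc |= 70<<0 -> completed=0 acc=70 shift=7
byte[1]=0x1E cont=0 payload=0x1E: varint #1 complete (value=3910); reset -> completed=1 acc=0 shift=0
byte[2]=0xFD cont=1 payload=0x7D: acc |= 125<<0 -> completed=1 acc=125 shift=7
byte[3]=0x40 cont=0 payload=0x40: varint #2 complete (value=8317); reset -> completed=2 acc=0 shift=0
byte[4]=0xD3 cont=1 payload=0x53: acc |= 83<<0 -> completed=2 acc=83 shift=7

Answer: 2 83 7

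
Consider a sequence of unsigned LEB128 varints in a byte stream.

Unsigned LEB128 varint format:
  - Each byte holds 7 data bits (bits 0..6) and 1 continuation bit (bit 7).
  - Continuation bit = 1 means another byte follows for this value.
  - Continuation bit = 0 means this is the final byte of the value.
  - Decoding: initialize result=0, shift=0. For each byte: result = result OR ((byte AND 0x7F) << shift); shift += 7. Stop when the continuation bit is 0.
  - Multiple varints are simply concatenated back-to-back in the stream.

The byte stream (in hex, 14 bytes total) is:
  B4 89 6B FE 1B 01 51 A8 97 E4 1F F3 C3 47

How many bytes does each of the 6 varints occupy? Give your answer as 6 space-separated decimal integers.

  byte[0]=0xB4 cont=1 payload=0x34=52: acc |= 52<<0 -> acc=52 shift=7
  byte[1]=0x89 cont=1 payload=0x09=9: acc |= 9<<7 -> acc=1204 shift=14
  byte[2]=0x6B cont=0 payload=0x6B=107: acc |= 107<<14 -> acc=1754292 shift=21 [end]
Varint 1: bytes[0:3] = B4 89 6B -> value 1754292 (3 byte(s))
  byte[3]=0xFE cont=1 payload=0x7E=126: acc |= 126<<0 -> acc=126 shift=7
  byte[4]=0x1B cont=0 payload=0x1B=27: acc |= 27<<7 -> acc=3582 shift=14 [end]
Varint 2: bytes[3:5] = FE 1B -> value 3582 (2 byte(s))
  byte[5]=0x01 cont=0 payload=0x01=1: acc |= 1<<0 -> acc=1 shift=7 [end]
Varint 3: bytes[5:6] = 01 -> value 1 (1 byte(s))
  byte[6]=0x51 cont=0 payload=0x51=81: acc |= 81<<0 -> acc=81 shift=7 [end]
Varint 4: bytes[6:7] = 51 -> value 81 (1 byte(s))
  byte[7]=0xA8 cont=1 payload=0x28=40: acc |= 40<<0 -> acc=40 shift=7
  byte[8]=0x97 cont=1 payload=0x17=23: acc |= 23<<7 -> acc=2984 shift=14
  byte[9]=0xE4 cont=1 payload=0x64=100: acc |= 100<<14 -> acc=1641384 shift=21
  byte[10]=0x1F cont=0 payload=0x1F=31: acc |= 31<<21 -> acc=66653096 shift=28 [end]
Varint 5: bytes[7:11] = A8 97 E4 1F -> value 66653096 (4 byte(s))
  byte[11]=0xF3 cont=1 payload=0x73=115: acc |= 115<<0 -> acc=115 shift=7
  byte[12]=0xC3 cont=1 payload=0x43=67: acc |= 67<<7 -> acc=8691 shift=14
  byte[13]=0x47 cont=0 payload=0x47=71: acc |= 71<<14 -> acc=1171955 shift=21 [end]
Varint 6: bytes[11:14] = F3 C3 47 -> value 1171955 (3 byte(s))

Answer: 3 2 1 1 4 3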